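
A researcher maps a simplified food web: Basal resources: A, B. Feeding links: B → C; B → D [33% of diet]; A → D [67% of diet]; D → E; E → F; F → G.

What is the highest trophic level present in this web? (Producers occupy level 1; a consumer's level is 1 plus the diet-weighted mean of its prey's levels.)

5

C: 1 + 1 = 2
D: 1 + (0.33×1 + 0.67×1) = 2
E: 1 + 2 = 3
F: 1 + 3 = 4
G: 1 + 4 = 5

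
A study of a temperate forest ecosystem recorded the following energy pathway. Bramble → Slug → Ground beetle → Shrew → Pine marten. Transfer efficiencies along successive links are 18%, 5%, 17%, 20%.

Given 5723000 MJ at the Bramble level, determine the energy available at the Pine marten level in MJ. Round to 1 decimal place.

1751.2 MJ

Slug: 5723000 × 0.18 = 1030140 MJ
Ground beetle: 1030140 × 0.05 = 51507 MJ
Shrew: 51507 × 0.17 = 8756.19 MJ
Pine marten: 8756.19 × 0.2 = 1751.238 MJ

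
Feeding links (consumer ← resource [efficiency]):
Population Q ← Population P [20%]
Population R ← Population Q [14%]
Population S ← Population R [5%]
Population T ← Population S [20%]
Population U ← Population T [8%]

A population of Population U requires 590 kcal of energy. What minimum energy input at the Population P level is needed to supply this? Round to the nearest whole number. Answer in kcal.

Cumulative transfer efficiency: 0.2 × 0.14 × 0.05 × 0.2 × 0.08 = 0.0000224
Population P energy = 590 / 0.0000224 = 26339286 kcal

26339286 kcal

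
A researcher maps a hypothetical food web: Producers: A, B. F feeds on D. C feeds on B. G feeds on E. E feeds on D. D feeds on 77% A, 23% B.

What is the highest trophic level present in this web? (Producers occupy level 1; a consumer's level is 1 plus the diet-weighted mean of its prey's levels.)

C: 1 + 1 = 2
D: 1 + (0.77×1 + 0.23×1) = 2
E: 1 + 2 = 3
F: 1 + 2 = 3
G: 1 + 3 = 4

4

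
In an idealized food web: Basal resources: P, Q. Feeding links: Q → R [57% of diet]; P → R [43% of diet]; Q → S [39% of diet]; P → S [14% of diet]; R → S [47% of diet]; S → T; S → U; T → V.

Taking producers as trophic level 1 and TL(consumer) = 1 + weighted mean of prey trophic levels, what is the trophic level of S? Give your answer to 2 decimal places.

R: 1 + (0.57×1 + 0.43×1) = 2
S: 1 + (0.39×1 + 0.14×1 + 0.47×2) = 2.47
T: 1 + 2.47 = 3.47
U: 1 + 2.47 = 3.47
V: 1 + 3.47 = 4.47

2.47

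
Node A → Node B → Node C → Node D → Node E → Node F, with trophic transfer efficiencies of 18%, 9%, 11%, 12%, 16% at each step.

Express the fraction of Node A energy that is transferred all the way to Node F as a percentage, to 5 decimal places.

Product of link efficiencies: 0.18 × 0.09 × 0.11 × 0.12 × 0.16 = 0.0000342144
As a percentage: 0.0000342144 × 100 = 0.00342%

0.00342%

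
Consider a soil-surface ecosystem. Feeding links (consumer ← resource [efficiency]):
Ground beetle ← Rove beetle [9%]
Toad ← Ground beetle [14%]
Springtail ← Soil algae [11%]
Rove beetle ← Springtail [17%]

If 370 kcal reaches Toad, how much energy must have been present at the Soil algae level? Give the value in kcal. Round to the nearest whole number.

Cumulative transfer efficiency: 0.11 × 0.17 × 0.09 × 0.14 = 0.00023562
Soil algae energy = 370 / 0.00023562 = 1570325 kcal

1570325 kcal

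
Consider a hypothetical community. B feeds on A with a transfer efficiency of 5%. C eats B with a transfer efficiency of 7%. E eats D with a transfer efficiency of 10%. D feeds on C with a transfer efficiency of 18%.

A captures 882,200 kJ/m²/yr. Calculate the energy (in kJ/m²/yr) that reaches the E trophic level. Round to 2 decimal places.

55.58 kJ/m²/yr

B: 882200 × 0.05 = 44110 kJ/m²/yr
C: 44110 × 0.07 = 3087.7 kJ/m²/yr
D: 3087.7 × 0.18 = 555.786 kJ/m²/yr
E: 555.786 × 0.1 = 55.5786 kJ/m²/yr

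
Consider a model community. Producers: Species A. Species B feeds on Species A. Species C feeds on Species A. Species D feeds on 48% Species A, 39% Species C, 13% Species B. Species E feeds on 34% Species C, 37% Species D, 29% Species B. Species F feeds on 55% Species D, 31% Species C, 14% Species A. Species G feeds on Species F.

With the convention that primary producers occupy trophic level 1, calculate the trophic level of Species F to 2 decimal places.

3.15

Species B: 1 + 1 = 2
Species C: 1 + 1 = 2
Species D: 1 + (0.48×1 + 0.39×2 + 0.13×2) = 2.52
Species E: 1 + (0.34×2 + 0.37×2.52 + 0.29×2) = 3.1924
Species F: 1 + (0.55×2.52 + 0.31×2 + 0.14×1) = 3.146
Species G: 1 + 3.146 = 4.146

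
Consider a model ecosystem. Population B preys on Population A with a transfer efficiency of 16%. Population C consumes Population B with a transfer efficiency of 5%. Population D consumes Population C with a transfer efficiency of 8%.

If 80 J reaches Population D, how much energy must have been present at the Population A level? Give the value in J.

Cumulative transfer efficiency: 0.16 × 0.05 × 0.08 = 0.00064
Population A energy = 80 / 0.00064 = 125000 J

125000 J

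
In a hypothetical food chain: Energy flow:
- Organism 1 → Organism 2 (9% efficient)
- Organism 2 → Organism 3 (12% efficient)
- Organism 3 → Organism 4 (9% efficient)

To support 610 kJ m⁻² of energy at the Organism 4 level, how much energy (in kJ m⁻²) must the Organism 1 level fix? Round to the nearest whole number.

Cumulative transfer efficiency: 0.09 × 0.12 × 0.09 = 0.000972
Organism 1 energy = 610 / 0.000972 = 627572 kJ m⁻²

627572 kJ m⁻²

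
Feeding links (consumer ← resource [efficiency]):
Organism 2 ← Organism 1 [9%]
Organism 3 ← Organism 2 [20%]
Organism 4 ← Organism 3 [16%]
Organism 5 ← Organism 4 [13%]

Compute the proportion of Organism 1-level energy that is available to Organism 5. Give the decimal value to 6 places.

0.000374

Product of link efficiencies: 0.09 × 0.2 × 0.16 × 0.13 = 0.0003744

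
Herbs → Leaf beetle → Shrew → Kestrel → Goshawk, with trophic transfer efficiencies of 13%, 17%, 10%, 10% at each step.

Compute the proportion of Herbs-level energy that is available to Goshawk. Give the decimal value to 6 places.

Product of link efficiencies: 0.13 × 0.17 × 0.1 × 0.1 = 0.000221

0.000221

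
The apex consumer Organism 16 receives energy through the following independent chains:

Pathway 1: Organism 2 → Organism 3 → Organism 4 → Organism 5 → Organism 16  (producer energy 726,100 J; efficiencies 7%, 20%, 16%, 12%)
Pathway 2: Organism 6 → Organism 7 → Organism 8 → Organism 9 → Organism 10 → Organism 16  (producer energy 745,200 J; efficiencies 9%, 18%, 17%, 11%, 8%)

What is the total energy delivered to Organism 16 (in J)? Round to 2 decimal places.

213.24 J

Pathway 1: 726100 × 0.07 × 0.2 × 0.16 × 0.12 = 195.17568 J
Pathway 2: 745200 × 0.09 × 0.18 × 0.17 × 0.11 × 0.08 = 18.06007104 J
Total at Organism 16: 195.17568 + 18.06007104 = 213.23575104 J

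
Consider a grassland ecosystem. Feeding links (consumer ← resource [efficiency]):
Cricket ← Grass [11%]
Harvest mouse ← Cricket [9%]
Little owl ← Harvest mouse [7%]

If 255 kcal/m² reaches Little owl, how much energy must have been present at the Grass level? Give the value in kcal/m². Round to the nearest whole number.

367965 kcal/m²

Cumulative transfer efficiency: 0.11 × 0.09 × 0.07 = 0.000693
Grass energy = 255 / 0.000693 = 367965 kcal/m²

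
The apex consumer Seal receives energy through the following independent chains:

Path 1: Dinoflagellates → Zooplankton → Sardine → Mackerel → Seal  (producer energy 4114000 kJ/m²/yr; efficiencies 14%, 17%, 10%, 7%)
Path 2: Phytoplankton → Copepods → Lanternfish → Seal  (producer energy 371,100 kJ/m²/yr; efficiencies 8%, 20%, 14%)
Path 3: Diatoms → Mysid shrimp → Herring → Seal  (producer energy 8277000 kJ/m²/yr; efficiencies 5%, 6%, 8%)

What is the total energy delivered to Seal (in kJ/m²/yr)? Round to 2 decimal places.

Path 1: 4114000 × 0.14 × 0.17 × 0.1 × 0.07 = 685.3924 kJ/m²/yr
Path 2: 371100 × 0.08 × 0.2 × 0.14 = 831.264 kJ/m²/yr
Path 3: 8277000 × 0.05 × 0.06 × 0.08 = 1986.48 kJ/m²/yr
Total at Seal: 685.3924 + 831.264 + 1986.48 = 3503.1364 kJ/m²/yr

3503.14 kJ/m²/yr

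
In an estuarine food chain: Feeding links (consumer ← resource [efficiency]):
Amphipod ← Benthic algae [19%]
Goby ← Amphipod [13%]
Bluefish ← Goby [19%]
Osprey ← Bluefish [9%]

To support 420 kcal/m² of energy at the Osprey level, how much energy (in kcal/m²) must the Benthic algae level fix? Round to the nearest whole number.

Cumulative transfer efficiency: 0.19 × 0.13 × 0.19 × 0.09 = 0.00042237
Benthic algae energy = 420 / 0.00042237 = 994389 kcal/m²

994389 kcal/m²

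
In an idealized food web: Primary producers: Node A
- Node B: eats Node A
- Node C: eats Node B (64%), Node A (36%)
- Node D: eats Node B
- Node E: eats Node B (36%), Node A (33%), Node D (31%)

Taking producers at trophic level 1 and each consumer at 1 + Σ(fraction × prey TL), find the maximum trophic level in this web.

3

Node B: 1 + 1 = 2
Node C: 1 + (0.64×2 + 0.36×1) = 2.64
Node D: 1 + 2 = 3
Node E: 1 + (0.36×2 + 0.33×1 + 0.31×3) = 2.98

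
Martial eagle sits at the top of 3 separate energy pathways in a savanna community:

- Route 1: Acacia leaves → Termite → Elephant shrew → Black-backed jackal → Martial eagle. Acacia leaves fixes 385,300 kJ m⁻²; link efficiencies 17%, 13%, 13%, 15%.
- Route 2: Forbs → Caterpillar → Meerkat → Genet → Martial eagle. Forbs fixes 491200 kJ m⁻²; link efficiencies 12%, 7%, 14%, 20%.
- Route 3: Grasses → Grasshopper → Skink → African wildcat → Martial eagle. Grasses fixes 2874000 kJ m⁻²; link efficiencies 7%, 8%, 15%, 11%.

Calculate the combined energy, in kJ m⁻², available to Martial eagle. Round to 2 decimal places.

547.13 kJ m⁻²

Route 1: 385300 × 0.17 × 0.13 × 0.13 × 0.15 = 166.045035 kJ m⁻²
Route 2: 491200 × 0.12 × 0.07 × 0.14 × 0.2 = 115.53024 kJ m⁻²
Route 3: 2874000 × 0.07 × 0.08 × 0.15 × 0.11 = 265.5576 kJ m⁻²
Total at Martial eagle: 166.045035 + 115.53024 + 265.5576 = 547.132875 kJ m⁻²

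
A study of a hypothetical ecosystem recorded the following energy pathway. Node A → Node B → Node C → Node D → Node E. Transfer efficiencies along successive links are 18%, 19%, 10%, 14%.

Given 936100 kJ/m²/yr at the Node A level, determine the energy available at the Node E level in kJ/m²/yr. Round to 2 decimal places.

448.20 kJ/m²/yr

Node B: 936100 × 0.18 = 168498 kJ/m²/yr
Node C: 168498 × 0.19 = 32014.62 kJ/m²/yr
Node D: 32014.62 × 0.1 = 3201.462 kJ/m²/yr
Node E: 3201.462 × 0.14 = 448.20468 kJ/m²/yr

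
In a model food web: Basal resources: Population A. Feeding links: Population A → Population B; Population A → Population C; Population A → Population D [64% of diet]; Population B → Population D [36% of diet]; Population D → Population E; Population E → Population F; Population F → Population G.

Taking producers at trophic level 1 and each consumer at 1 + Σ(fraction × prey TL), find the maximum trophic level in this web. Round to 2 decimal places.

5.36

Population B: 1 + 1 = 2
Population C: 1 + 1 = 2
Population D: 1 + (0.64×1 + 0.36×2) = 2.36
Population E: 1 + 2.36 = 3.36
Population F: 1 + 3.36 = 4.36
Population G: 1 + 4.36 = 5.36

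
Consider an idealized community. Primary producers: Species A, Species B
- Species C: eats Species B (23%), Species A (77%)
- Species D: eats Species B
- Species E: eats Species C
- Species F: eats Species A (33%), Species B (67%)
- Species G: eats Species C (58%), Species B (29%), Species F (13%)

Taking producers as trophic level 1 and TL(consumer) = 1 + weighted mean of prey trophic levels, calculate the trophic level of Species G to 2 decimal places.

2.71

Species C: 1 + (0.23×1 + 0.77×1) = 2
Species D: 1 + 1 = 2
Species E: 1 + 2 = 3
Species F: 1 + (0.33×1 + 0.67×1) = 2
Species G: 1 + (0.58×2 + 0.29×1 + 0.13×2) = 2.71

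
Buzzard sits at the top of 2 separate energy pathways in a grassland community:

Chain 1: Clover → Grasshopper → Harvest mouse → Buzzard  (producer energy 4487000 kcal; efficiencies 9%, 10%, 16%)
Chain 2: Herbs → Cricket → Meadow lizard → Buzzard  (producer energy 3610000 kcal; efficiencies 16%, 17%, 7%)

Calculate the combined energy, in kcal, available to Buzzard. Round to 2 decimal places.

13334.72 kcal

Chain 1: 4487000 × 0.09 × 0.1 × 0.16 = 6461.28 kcal
Chain 2: 3610000 × 0.16 × 0.17 × 0.07 = 6873.44 kcal
Total at Buzzard: 6461.28 + 6873.44 = 13334.72 kcal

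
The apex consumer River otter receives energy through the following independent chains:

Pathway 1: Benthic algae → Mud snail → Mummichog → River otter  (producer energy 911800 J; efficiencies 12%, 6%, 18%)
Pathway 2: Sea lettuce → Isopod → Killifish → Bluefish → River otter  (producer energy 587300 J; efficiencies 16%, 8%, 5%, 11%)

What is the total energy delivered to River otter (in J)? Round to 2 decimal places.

Pathway 1: 911800 × 0.12 × 0.06 × 0.18 = 1181.6928 J
Pathway 2: 587300 × 0.16 × 0.08 × 0.05 × 0.11 = 41.34592 J
Total at River otter: 1181.6928 + 41.34592 = 1223.03872 J

1223.04 J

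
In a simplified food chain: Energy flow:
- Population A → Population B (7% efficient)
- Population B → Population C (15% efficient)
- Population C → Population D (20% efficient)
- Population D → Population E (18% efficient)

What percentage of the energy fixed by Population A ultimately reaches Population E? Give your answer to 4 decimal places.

0.0378%

Product of link efficiencies: 0.07 × 0.15 × 0.2 × 0.18 = 0.000378
As a percentage: 0.000378 × 100 = 0.0378%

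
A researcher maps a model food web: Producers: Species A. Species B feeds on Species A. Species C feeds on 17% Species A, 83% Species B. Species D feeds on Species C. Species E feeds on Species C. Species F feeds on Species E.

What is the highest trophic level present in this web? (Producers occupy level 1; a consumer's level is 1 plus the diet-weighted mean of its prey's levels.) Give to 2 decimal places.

Species B: 1 + 1 = 2
Species C: 1 + (0.17×1 + 0.83×2) = 2.83
Species D: 1 + 2.83 = 3.83
Species E: 1 + 2.83 = 3.83
Species F: 1 + 3.83 = 4.83

4.83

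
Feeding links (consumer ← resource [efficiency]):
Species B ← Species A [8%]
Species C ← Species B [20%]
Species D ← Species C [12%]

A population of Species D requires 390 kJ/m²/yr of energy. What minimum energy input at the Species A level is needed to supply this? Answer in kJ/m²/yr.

Cumulative transfer efficiency: 0.08 × 0.2 × 0.12 = 0.00192
Species A energy = 390 / 0.00192 = 203125 kJ/m²/yr

203125 kJ/m²/yr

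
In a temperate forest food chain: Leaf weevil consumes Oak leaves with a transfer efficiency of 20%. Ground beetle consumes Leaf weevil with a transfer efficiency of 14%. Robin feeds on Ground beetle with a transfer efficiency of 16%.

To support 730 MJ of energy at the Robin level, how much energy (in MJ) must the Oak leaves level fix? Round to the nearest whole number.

162946 MJ

Cumulative transfer efficiency: 0.2 × 0.14 × 0.16 = 0.00448
Oak leaves energy = 730 / 0.00448 = 162946 MJ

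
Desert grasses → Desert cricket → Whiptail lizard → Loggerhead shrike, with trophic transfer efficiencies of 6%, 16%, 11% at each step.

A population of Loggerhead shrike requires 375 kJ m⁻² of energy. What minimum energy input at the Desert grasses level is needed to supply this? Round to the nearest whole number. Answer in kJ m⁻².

355114 kJ m⁻²

Cumulative transfer efficiency: 0.06 × 0.16 × 0.11 = 0.001056
Desert grasses energy = 375 / 0.001056 = 355114 kJ m⁻²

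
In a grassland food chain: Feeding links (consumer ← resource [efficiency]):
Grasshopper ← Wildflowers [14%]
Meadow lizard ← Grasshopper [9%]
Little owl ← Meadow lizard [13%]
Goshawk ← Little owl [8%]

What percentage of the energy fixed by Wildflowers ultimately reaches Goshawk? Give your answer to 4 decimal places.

Product of link efficiencies: 0.14 × 0.09 × 0.13 × 0.08 = 0.00013104
As a percentage: 0.00013104 × 100 = 0.0131%

0.0131%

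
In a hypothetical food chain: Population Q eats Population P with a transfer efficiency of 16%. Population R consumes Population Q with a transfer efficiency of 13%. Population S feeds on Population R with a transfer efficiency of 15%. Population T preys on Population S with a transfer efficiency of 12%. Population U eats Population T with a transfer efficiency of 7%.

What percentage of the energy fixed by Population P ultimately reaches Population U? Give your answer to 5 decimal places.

0.00262%

Product of link efficiencies: 0.16 × 0.13 × 0.15 × 0.12 × 0.07 = 0.000026208
As a percentage: 0.000026208 × 100 = 0.00262%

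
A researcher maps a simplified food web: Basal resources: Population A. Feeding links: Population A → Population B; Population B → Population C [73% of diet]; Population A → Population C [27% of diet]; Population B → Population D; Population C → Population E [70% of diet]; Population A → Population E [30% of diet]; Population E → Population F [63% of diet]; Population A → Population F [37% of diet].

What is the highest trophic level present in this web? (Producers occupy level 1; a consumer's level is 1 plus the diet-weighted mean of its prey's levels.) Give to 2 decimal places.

Population B: 1 + 1 = 2
Population C: 1 + (0.73×2 + 0.27×1) = 2.73
Population D: 1 + 2 = 3
Population E: 1 + (0.7×2.73 + 0.3×1) = 3.211
Population F: 1 + (0.63×3.211 + 0.37×1) = 3.39293

3.39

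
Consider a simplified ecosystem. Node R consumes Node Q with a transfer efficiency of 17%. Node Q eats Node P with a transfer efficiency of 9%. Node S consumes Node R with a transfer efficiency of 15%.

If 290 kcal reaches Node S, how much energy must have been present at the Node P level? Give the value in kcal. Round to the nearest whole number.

Cumulative transfer efficiency: 0.09 × 0.17 × 0.15 = 0.002295
Node P energy = 290 / 0.002295 = 126362 kcal

126362 kcal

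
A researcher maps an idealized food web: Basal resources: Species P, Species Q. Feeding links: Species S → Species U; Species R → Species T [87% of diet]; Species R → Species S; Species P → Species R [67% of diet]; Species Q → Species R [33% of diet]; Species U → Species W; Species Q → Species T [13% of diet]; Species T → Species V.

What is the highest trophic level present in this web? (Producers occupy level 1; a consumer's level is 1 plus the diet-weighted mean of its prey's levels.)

Species R: 1 + (0.67×1 + 0.33×1) = 2
Species S: 1 + 2 = 3
Species T: 1 + (0.87×2 + 0.13×1) = 2.87
Species U: 1 + 3 = 4
Species V: 1 + 2.87 = 3.87
Species W: 1 + 4 = 5

5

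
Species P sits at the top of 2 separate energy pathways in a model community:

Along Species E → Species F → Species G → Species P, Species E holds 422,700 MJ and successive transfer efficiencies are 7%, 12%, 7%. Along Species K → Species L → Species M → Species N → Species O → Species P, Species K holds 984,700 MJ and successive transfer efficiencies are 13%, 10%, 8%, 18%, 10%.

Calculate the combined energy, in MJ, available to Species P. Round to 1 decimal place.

267.0 MJ

Via Species E: 422700 × 0.07 × 0.12 × 0.07 = 248.5476 MJ
Via Species K: 984700 × 0.13 × 0.1 × 0.08 × 0.18 × 0.1 = 18.433584 MJ
Total at Species P: 248.5476 + 18.433584 = 266.981184 MJ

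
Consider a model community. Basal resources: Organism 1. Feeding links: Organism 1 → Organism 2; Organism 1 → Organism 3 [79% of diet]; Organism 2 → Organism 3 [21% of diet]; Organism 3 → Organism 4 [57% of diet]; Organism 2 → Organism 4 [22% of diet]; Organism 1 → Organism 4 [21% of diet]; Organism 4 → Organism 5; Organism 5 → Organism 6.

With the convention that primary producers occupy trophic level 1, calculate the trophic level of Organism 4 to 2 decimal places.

2.91

Organism 2: 1 + 1 = 2
Organism 3: 1 + (0.79×1 + 0.21×2) = 2.21
Organism 4: 1 + (0.57×2.21 + 0.22×2 + 0.21×1) = 2.9097
Organism 5: 1 + 2.9097 = 3.9097
Organism 6: 1 + 3.9097 = 4.9097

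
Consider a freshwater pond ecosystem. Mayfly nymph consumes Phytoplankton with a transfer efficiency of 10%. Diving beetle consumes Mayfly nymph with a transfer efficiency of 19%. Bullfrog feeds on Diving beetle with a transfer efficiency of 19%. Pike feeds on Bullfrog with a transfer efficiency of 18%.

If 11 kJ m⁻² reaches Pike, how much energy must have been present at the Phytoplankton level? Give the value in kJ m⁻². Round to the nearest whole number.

Cumulative transfer efficiency: 0.1 × 0.19 × 0.19 × 0.18 = 0.0006498
Phytoplankton energy = 11 / 0.0006498 = 16928 kJ m⁻²

16928 kJ m⁻²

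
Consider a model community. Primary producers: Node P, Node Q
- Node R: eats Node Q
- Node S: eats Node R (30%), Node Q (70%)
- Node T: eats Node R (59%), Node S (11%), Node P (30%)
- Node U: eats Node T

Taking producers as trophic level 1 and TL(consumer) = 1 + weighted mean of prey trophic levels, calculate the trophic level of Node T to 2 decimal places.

Node R: 1 + 1 = 2
Node S: 1 + (0.3×2 + 0.7×1) = 2.3
Node T: 1 + (0.59×2 + 0.11×2.3 + 0.3×1) = 2.733
Node U: 1 + 2.733 = 3.733

2.73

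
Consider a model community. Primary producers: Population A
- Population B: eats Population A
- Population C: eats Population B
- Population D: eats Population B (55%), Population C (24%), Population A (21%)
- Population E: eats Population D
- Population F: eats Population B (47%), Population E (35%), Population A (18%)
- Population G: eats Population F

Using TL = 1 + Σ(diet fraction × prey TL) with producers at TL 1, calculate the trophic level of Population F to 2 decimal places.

3.53

Population B: 1 + 1 = 2
Population C: 1 + 2 = 3
Population D: 1 + (0.55×2 + 0.24×3 + 0.21×1) = 3.03
Population E: 1 + 3.03 = 4.03
Population F: 1 + (0.47×2 + 0.35×4.03 + 0.18×1) = 3.5305
Population G: 1 + 3.5305 = 4.5305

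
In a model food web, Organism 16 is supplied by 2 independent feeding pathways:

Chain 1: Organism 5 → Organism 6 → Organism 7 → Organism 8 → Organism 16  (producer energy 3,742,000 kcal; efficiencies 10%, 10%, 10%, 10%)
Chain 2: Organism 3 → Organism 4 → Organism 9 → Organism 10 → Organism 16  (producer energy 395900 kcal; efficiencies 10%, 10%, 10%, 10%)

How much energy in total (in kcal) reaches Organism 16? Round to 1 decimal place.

Chain 1: 3742000 × 0.1 × 0.1 × 0.1 × 0.1 = 374.2 kcal
Chain 2: 395900 × 0.1 × 0.1 × 0.1 × 0.1 = 39.59 kcal
Total at Organism 16: 374.2 + 39.59 = 413.79 kcal

413.8 kcal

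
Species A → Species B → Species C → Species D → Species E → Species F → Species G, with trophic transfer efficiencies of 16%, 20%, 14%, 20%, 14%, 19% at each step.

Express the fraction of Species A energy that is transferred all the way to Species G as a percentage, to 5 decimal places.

0.00238%

Product of link efficiencies: 0.16 × 0.2 × 0.14 × 0.2 × 0.14 × 0.19 = 0.0000238336
As a percentage: 0.0000238336 × 100 = 0.00238%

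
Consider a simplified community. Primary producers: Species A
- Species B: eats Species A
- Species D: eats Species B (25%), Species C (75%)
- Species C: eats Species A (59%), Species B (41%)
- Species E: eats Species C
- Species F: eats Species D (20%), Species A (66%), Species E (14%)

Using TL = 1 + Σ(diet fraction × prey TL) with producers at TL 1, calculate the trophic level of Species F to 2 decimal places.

2.80

Species B: 1 + 1 = 2
Species C: 1 + (0.59×1 + 0.41×2) = 2.41
Species D: 1 + (0.25×2 + 0.75×2.41) = 3.3075
Species E: 1 + 2.41 = 3.41
Species F: 1 + (0.2×3.3075 + 0.66×1 + 0.14×3.41) = 2.7989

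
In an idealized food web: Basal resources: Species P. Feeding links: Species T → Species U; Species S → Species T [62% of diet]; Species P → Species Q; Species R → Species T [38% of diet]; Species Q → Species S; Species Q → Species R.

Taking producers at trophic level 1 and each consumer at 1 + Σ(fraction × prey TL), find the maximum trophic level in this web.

Species Q: 1 + 1 = 2
Species R: 1 + 2 = 3
Species S: 1 + 2 = 3
Species T: 1 + (0.62×3 + 0.38×3) = 4
Species U: 1 + 4 = 5

5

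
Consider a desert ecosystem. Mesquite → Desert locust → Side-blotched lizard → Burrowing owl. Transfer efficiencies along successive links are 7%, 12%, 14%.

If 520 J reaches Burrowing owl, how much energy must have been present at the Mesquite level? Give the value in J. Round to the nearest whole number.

442177 J

Cumulative transfer efficiency: 0.07 × 0.12 × 0.14 = 0.001176
Mesquite energy = 520 / 0.001176 = 442177 J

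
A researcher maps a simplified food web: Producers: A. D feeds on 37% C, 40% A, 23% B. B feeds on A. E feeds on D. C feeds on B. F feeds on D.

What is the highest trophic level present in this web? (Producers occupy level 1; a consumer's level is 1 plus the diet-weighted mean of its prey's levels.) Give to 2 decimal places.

B: 1 + 1 = 2
C: 1 + 2 = 3
D: 1 + (0.37×3 + 0.4×1 + 0.23×2) = 2.97
E: 1 + 2.97 = 3.97
F: 1 + 2.97 = 3.97

3.97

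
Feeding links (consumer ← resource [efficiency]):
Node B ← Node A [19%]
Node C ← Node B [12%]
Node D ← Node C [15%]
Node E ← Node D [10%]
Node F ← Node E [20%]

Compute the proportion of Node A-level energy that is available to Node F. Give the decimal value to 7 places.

Product of link efficiencies: 0.19 × 0.12 × 0.15 × 0.1 × 0.2 = 0.0000684

0.0000684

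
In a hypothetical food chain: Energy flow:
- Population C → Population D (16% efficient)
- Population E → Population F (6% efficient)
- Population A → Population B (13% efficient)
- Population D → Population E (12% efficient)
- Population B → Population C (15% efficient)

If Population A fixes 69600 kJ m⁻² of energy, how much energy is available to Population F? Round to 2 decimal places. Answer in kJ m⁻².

1.56 kJ m⁻²

Population B: 69600 × 0.13 = 9048 kJ m⁻²
Population C: 9048 × 0.15 = 1357.2 kJ m⁻²
Population D: 1357.2 × 0.16 = 217.152 kJ m⁻²
Population E: 217.152 × 0.12 = 26.05824 kJ m⁻²
Population F: 26.05824 × 0.06 = 1.5634944 kJ m⁻²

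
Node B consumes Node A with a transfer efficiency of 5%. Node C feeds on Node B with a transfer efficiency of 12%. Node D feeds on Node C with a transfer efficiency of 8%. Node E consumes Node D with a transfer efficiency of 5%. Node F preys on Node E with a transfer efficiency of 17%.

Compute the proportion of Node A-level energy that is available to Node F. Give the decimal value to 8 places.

0.00000408

Product of link efficiencies: 0.05 × 0.12 × 0.08 × 0.05 × 0.17 = 0.00000408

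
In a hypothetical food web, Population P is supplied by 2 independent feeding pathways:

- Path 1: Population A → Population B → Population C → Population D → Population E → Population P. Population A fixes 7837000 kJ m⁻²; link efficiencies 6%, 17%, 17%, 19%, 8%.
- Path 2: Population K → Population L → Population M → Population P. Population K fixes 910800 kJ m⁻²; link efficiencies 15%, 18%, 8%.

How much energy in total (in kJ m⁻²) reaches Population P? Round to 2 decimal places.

Path 1: 7837000 × 0.06 × 0.17 × 0.17 × 0.19 × 0.08 = 206.5582416 kJ m⁻²
Path 2: 910800 × 0.15 × 0.18 × 0.08 = 1967.328 kJ m⁻²
Total at Population P: 206.5582416 + 1967.328 = 2173.8862416 kJ m⁻²

2173.89 kJ m⁻²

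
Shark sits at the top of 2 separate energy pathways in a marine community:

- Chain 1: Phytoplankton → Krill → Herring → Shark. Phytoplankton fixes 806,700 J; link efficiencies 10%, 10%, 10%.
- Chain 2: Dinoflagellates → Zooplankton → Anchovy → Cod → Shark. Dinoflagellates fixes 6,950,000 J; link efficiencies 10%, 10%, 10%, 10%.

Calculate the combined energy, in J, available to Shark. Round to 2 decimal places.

1501.70 J

Chain 1: 806700 × 0.1 × 0.1 × 0.1 = 806.7 J
Chain 2: 6950000 × 0.1 × 0.1 × 0.1 × 0.1 = 695 J
Total at Shark: 806.7 + 695 = 1501.7 J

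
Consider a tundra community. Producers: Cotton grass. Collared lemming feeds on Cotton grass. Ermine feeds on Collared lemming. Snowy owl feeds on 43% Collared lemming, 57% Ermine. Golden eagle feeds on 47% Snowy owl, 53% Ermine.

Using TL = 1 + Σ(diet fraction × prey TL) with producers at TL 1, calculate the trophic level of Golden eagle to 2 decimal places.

Collared lemming: 1 + 1 = 2
Ermine: 1 + 2 = 3
Snowy owl: 1 + (0.43×2 + 0.57×3) = 3.57
Golden eagle: 1 + (0.47×3.57 + 0.53×3) = 4.2679

4.27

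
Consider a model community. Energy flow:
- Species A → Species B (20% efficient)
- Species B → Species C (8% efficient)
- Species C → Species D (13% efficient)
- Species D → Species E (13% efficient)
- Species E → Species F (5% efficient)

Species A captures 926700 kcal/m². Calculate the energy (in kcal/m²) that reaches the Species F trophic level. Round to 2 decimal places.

12.53 kcal/m²

Species B: 926700 × 0.2 = 185340 kcal/m²
Species C: 185340 × 0.08 = 14827.2 kcal/m²
Species D: 14827.2 × 0.13 = 1927.536 kcal/m²
Species E: 1927.536 × 0.13 = 250.57968 kcal/m²
Species F: 250.57968 × 0.05 = 12.528984 kcal/m²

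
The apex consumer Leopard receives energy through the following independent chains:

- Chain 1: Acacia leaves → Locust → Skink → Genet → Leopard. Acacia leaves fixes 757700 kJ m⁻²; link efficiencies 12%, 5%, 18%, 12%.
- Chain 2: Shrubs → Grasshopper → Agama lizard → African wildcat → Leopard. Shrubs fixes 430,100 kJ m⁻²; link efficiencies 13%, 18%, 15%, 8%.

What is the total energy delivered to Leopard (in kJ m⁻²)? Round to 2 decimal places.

218.97 kJ m⁻²

Chain 1: 757700 × 0.12 × 0.05 × 0.18 × 0.12 = 98.19792 kJ m⁻²
Chain 2: 430100 × 0.13 × 0.18 × 0.15 × 0.08 = 120.77208 kJ m⁻²
Total at Leopard: 98.19792 + 120.77208 = 218.97 kJ m⁻²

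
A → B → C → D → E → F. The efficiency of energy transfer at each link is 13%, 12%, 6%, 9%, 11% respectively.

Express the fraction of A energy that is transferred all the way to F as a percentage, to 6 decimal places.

0.000927%

Product of link efficiencies: 0.13 × 0.12 × 0.06 × 0.09 × 0.11 = 0.0000092664
As a percentage: 0.0000092664 × 100 = 0.000927%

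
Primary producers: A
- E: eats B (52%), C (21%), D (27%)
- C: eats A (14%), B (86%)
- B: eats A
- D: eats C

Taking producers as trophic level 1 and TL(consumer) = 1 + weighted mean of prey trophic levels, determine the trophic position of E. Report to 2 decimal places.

B: 1 + 1 = 2
C: 1 + (0.14×1 + 0.86×2) = 2.86
D: 1 + 2.86 = 3.86
E: 1 + (0.52×2 + 0.21×2.86 + 0.27×3.86) = 3.6828

3.68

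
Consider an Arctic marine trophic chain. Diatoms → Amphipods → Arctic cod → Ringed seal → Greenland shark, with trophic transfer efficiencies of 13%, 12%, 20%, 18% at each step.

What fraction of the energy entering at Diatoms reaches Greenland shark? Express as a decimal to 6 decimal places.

0.000562

Product of link efficiencies: 0.13 × 0.12 × 0.2 × 0.18 = 0.0005616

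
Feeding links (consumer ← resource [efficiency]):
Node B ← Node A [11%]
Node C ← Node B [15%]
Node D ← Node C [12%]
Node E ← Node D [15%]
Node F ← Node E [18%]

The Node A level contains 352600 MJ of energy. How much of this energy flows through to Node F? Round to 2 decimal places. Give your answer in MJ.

18.85 MJ

Node B: 352600 × 0.11 = 38786 MJ
Node C: 38786 × 0.15 = 5817.9 MJ
Node D: 5817.9 × 0.12 = 698.148 MJ
Node E: 698.148 × 0.15 = 104.7222 MJ
Node F: 104.7222 × 0.18 = 18.849996 MJ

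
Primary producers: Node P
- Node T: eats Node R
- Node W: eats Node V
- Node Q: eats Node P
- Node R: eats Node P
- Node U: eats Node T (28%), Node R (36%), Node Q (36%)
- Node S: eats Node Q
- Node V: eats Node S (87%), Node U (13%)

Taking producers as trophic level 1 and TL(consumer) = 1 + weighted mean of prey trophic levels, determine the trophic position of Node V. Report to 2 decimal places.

Node Q: 1 + 1 = 2
Node R: 1 + 1 = 2
Node S: 1 + 2 = 3
Node T: 1 + 2 = 3
Node U: 1 + (0.28×3 + 0.36×2 + 0.36×2) = 3.28
Node V: 1 + (0.87×3 + 0.13×3.28) = 4.0364
Node W: 1 + 4.0364 = 5.0364

4.04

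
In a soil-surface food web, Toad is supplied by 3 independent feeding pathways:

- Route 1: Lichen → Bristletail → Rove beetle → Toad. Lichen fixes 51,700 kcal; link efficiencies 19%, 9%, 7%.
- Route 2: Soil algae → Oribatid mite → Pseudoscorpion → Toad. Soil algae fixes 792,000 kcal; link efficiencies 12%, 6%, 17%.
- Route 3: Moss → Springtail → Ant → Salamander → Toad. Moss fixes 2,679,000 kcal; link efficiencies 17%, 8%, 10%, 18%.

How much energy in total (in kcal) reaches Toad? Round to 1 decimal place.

1687.1 kcal

Route 1: 51700 × 0.19 × 0.09 × 0.07 = 61.8849 kcal
Route 2: 792000 × 0.12 × 0.06 × 0.17 = 969.408 kcal
Route 3: 2679000 × 0.17 × 0.08 × 0.1 × 0.18 = 655.8192 kcal
Total at Toad: 61.8849 + 969.408 + 655.8192 = 1687.1121 kcal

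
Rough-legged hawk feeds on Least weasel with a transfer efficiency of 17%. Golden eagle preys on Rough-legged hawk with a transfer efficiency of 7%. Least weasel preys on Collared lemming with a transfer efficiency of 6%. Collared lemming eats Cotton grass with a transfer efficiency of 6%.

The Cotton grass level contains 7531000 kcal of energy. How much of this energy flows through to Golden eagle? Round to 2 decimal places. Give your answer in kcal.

322.63 kcal

Collared lemming: 7531000 × 0.06 = 451860 kcal
Least weasel: 451860 × 0.06 = 27111.6 kcal
Rough-legged hawk: 27111.6 × 0.17 = 4608.972 kcal
Golden eagle: 4608.972 × 0.07 = 322.62804 kcal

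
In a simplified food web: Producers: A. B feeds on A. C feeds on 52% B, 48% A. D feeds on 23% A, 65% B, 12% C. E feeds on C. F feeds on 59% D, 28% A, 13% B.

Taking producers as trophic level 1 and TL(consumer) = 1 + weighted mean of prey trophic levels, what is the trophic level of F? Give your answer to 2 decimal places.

B: 1 + 1 = 2
C: 1 + (0.52×2 + 0.48×1) = 2.52
D: 1 + (0.23×1 + 0.65×2 + 0.12×2.52) = 2.8324
E: 1 + 2.52 = 3.52
F: 1 + (0.59×2.8324 + 0.28×1 + 0.13×2) = 3.211116

3.21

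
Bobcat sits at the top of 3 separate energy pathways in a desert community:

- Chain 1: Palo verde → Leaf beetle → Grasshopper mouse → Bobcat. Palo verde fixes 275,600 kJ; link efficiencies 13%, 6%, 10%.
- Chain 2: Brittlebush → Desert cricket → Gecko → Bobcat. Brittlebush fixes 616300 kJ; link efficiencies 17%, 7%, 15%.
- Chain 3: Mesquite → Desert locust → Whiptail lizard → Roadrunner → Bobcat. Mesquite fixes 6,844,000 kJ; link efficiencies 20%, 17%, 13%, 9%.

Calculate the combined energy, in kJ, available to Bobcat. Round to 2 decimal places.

Chain 1: 275600 × 0.13 × 0.06 × 0.1 = 214.968 kJ
Chain 2: 616300 × 0.17 × 0.07 × 0.15 = 1100.0955 kJ
Chain 3: 6844000 × 0.2 × 0.17 × 0.13 × 0.09 = 2722.5432 kJ
Total at Bobcat: 214.968 + 1100.0955 + 2722.5432 = 4037.6067 kJ

4037.61 kJ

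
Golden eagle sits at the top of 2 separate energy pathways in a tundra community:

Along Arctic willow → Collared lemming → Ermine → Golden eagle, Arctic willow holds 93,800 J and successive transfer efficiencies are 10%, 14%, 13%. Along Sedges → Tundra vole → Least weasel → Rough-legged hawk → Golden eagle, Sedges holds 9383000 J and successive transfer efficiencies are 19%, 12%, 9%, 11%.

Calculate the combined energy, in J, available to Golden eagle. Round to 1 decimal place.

Via Arctic willow: 93800 × 0.1 × 0.14 × 0.13 = 170.716 J
Via Sedges: 9383000 × 0.19 × 0.12 × 0.09 × 0.11 = 2117.93076 J
Total at Golden eagle: 170.716 + 2117.93076 = 2288.64676 J

2288.6 J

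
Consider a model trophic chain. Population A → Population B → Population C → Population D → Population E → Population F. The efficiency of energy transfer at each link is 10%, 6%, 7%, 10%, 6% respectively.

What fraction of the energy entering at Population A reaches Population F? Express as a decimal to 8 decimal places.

Product of link efficiencies: 0.1 × 0.06 × 0.07 × 0.1 × 0.06 = 0.00000252

0.00000252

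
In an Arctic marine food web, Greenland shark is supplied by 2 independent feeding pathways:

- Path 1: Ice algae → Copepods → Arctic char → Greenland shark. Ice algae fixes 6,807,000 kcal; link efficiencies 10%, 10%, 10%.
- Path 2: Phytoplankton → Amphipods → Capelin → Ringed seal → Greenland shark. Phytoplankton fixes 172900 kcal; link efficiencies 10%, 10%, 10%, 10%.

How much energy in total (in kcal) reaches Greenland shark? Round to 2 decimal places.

Path 1: 6807000 × 0.1 × 0.1 × 0.1 = 6807 kcal
Path 2: 172900 × 0.1 × 0.1 × 0.1 × 0.1 = 17.29 kcal
Total at Greenland shark: 6807 + 17.29 = 6824.29 kcal

6824.29 kcal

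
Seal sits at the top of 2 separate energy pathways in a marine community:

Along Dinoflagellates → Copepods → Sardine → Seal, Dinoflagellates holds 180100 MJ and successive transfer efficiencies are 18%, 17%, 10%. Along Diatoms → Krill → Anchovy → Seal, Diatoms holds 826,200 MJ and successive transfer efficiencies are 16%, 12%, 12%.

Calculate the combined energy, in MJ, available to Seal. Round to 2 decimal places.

Via Dinoflagellates: 180100 × 0.18 × 0.17 × 0.1 = 551.106 MJ
Via Diatoms: 826200 × 0.16 × 0.12 × 0.12 = 1903.5648 MJ
Total at Seal: 551.106 + 1903.5648 = 2454.6708 MJ

2454.67 MJ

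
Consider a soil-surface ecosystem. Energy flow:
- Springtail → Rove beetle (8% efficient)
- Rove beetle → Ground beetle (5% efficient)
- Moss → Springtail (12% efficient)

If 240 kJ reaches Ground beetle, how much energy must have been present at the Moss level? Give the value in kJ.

500000 kJ

Cumulative transfer efficiency: 0.12 × 0.08 × 0.05 = 0.00048
Moss energy = 240 / 0.00048 = 500000 kJ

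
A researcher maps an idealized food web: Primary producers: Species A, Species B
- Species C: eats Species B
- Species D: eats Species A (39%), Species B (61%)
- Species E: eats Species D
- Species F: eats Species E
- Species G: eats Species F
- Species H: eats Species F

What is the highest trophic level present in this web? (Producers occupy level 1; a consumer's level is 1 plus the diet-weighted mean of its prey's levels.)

5

Species C: 1 + 1 = 2
Species D: 1 + (0.39×1 + 0.61×1) = 2
Species E: 1 + 2 = 3
Species F: 1 + 3 = 4
Species G: 1 + 4 = 5
Species H: 1 + 4 = 5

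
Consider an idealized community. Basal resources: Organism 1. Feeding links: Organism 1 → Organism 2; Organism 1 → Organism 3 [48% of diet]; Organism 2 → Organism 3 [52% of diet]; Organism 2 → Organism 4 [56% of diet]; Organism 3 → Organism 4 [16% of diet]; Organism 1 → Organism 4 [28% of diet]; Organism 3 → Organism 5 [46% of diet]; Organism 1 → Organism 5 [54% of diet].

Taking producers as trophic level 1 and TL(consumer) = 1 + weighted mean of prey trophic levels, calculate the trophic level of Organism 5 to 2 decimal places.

Organism 2: 1 + 1 = 2
Organism 3: 1 + (0.48×1 + 0.52×2) = 2.52
Organism 4: 1 + (0.56×2 + 0.16×2.52 + 0.28×1) = 2.8032
Organism 5: 1 + (0.46×2.52 + 0.54×1) = 2.6992

2.70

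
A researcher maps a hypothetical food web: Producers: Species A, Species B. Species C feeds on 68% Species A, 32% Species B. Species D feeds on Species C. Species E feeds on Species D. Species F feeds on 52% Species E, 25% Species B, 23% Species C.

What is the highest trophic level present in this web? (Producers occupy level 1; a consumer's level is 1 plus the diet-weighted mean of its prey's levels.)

Species C: 1 + (0.68×1 + 0.32×1) = 2
Species D: 1 + 2 = 3
Species E: 1 + 3 = 4
Species F: 1 + (0.52×4 + 0.25×1 + 0.23×2) = 3.79

4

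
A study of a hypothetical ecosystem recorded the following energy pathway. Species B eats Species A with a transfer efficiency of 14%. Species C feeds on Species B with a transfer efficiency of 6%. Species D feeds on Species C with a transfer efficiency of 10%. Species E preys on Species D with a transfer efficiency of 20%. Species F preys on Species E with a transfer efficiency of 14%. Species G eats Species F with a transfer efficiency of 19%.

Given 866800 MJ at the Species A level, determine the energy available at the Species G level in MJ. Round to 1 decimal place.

Species B: 866800 × 0.14 = 121352 MJ
Species C: 121352 × 0.06 = 7281.12 MJ
Species D: 7281.12 × 0.1 = 728.112 MJ
Species E: 728.112 × 0.2 = 145.6224 MJ
Species F: 145.6224 × 0.14 = 20.387136 MJ
Species G: 20.387136 × 0.19 = 3.87355584 MJ

3.9 MJ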